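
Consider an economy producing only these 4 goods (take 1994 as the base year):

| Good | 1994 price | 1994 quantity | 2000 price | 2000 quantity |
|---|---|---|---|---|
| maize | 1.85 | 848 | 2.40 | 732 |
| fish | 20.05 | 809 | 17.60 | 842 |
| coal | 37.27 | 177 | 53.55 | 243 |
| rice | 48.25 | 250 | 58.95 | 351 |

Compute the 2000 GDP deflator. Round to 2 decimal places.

Nominal GDP 2000 = 2.40·732 + 17.60·842 + 53.55·243 + 58.95·351 = 50280.10.
Real GDP 2000 (at 1994 prices) = 1.85·732 + 20.05·842 + 37.27·243 + 48.25·351 = 44228.66.
Deflator = Nominal/Real × 100 = 50280.10/44228.66 × 100 = 113.682.

113.68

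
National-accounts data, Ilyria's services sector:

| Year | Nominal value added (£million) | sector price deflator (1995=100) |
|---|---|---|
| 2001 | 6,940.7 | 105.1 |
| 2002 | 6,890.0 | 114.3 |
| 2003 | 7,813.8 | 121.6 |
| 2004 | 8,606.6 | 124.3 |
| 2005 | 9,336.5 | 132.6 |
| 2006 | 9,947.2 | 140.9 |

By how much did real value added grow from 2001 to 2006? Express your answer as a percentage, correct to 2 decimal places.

Real value added 2001 = 6940.7/1.051 = 6603.90.
Real value added 2006 = 9947.2/1.409 = 7059.76.
Change = 7059.76/6603.90 − 1 = 0.0690.

6.90%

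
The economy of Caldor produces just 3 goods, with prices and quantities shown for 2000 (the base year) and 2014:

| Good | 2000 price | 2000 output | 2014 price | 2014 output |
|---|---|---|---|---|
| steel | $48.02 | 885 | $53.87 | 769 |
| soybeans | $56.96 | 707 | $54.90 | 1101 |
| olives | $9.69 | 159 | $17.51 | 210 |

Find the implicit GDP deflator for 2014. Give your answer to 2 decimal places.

Nominal GDP 2014 = 53.87·769 + 54.90·1101 + 17.51·210 = 105548.03.
Real GDP 2014 (at 2000 prices) = 48.02·769 + 56.96·1101 + 9.69·210 = 101675.24.
Deflator = Nominal/Real × 100 = 105548.03/101675.24 × 100 = 103.809.

103.81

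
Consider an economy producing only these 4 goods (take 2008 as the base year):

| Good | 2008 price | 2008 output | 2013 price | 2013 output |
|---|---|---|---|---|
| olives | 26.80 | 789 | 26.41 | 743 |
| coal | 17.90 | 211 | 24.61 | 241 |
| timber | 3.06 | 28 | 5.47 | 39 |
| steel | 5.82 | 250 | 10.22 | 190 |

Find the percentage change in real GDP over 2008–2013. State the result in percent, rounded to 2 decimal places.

-3.82%

Real GDP 2008 = Nominal GDP 2008 = 26.80·789 + 17.90·211 + 3.06·28 + 5.82·250 = 26462.78.
Real GDP 2013 (at 2008 prices) = 26.80·743 + 17.90·241 + 3.06·39 + 5.82·190 = 25451.44.
Real growth = 25451.44/26462.78 − 1 = -0.0382.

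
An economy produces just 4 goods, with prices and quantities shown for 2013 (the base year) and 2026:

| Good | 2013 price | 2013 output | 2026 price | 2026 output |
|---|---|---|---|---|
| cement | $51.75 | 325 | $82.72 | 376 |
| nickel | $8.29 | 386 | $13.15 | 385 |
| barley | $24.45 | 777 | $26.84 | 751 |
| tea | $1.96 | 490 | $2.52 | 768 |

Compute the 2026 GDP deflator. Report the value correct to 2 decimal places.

137.02

Nominal GDP 2026 = 82.72·376 + 13.15·385 + 26.84·751 + 2.52·768 = 58257.67.
Real GDP 2026 (at 2013 prices) = 51.75·376 + 8.29·385 + 24.45·751 + 1.96·768 = 42516.88.
Deflator = Nominal/Real × 100 = 58257.67/42516.88 × 100 = 137.022.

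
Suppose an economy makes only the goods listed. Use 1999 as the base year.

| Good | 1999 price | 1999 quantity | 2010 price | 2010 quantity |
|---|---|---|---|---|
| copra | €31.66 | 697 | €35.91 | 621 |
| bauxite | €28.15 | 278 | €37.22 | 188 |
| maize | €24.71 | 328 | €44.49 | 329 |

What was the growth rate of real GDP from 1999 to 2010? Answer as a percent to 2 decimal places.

-12.93%

Real GDP 1999 = Nominal GDP 1999 = 31.66·697 + 28.15·278 + 24.71·328 = 37997.60.
Real GDP 2010 (at 1999 prices) = 31.66·621 + 28.15·188 + 24.71·329 = 33082.65.
Real growth = 33082.65/37997.60 − 1 = -0.1293.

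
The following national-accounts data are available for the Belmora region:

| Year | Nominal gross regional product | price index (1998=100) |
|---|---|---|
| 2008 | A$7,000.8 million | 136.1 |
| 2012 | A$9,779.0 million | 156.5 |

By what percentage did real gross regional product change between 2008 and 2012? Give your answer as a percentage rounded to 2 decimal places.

Real gross regional product 2008 = 7000.8 / 1.361 = 5143.86.
Real gross regional product 2012 = 9779.0 / 1.565 = 6248.56.
Real growth = 6248.56 / 5143.86 − 1 = 0.2148.

21.48%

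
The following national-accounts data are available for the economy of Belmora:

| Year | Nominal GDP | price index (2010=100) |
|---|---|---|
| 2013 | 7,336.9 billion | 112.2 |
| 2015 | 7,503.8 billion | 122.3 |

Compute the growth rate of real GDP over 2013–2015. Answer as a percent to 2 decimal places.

Real GDP 2013 = 7336.9 / 1.122 = 6539.13.
Real GDP 2015 = 7503.8 / 1.223 = 6135.57.
Real growth = 6135.57 / 6539.13 − 1 = -0.0617.

-6.17%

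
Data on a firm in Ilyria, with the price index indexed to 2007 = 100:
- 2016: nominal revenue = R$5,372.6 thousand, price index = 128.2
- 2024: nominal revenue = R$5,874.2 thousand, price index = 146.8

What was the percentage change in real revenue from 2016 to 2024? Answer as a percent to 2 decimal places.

-4.52%

Deflate each year: 2016 → 5372.6/1.282 = 4190.80; 2024 → 5874.2/1.468 = 4001.50.
So real revenue changed by 4001.50/4190.80 − 1 = -0.0452, i.e. -4.52%.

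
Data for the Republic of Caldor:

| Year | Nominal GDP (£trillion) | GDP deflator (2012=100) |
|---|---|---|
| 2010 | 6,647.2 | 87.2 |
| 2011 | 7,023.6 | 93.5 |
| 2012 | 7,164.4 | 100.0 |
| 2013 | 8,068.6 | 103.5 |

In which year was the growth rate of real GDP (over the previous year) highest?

2011: real = 7023.6/0.935 = 7511.87; growth vs 2010 (7622.94) = -1.46%.
2012: real = 7164.4/1.000 = 7164.40; growth vs 2011 (7511.87) = -4.63%.
2013: real = 8068.6/1.035 = 7795.75; growth vs 2012 (7164.40) = 8.81%.

2013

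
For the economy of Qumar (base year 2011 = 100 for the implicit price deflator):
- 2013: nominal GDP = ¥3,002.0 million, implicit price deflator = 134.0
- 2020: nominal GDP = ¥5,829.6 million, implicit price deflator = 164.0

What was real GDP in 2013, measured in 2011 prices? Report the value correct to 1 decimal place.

Real GDP = Nominal / (implicit price deflator/100) = 3002.0 / 1.340 = 2240.30.

¥2,240.3 million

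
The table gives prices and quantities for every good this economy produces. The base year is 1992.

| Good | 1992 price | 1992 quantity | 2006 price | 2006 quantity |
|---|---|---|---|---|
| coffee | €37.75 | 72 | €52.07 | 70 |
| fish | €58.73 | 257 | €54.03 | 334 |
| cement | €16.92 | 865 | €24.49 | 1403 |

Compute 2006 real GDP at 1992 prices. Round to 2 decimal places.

Real GDP 2006 = Σ (p_1992 × q_2006) = 37.75·70 + 58.73·334 + 16.92·1403 = 45997.08.

€45997.08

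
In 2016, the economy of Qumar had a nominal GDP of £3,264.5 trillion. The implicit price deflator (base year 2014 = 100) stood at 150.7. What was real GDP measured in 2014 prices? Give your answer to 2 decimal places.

£2,166.22 trillion

Real GDP = Nominal / (implicit price deflator/100) = 3264.5 / 1.507 = 2166.22.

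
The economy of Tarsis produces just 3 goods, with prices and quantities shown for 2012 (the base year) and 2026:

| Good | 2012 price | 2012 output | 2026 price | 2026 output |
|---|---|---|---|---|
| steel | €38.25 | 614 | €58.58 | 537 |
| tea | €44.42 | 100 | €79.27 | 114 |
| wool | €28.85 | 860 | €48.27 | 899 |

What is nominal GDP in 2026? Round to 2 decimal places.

Nominal GDP 2026 = Σ (p_2026 × q_2026) = 58.58·537 + 79.27·114 + 48.27·899 = 83888.97.

€83888.97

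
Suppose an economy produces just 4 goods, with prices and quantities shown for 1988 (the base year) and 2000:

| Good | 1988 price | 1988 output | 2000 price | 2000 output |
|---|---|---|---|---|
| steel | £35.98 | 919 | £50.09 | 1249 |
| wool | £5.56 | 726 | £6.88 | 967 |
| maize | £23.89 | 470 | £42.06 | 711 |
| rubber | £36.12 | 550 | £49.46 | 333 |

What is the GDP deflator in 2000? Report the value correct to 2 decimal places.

145.71

Nominal GDP 2000 = 50.09·1249 + 6.88·967 + 42.06·711 + 49.46·333 = 115590.21.
Real GDP 2000 (at 1988 prices) = 35.98·1249 + 5.56·967 + 23.89·711 + 36.12·333 = 79329.29.
Deflator = Nominal/Real × 100 = 115590.21/79329.29 × 100 = 145.709.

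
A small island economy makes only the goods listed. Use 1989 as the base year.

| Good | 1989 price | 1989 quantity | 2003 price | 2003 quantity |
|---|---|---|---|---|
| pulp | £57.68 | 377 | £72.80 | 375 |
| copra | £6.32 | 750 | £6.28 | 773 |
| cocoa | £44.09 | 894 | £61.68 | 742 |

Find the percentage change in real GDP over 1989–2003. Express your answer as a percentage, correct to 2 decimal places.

Real GDP 1989 = Nominal GDP 1989 = 57.68·377 + 6.32·750 + 44.09·894 = 65901.82.
Real GDP 2003 (at 1989 prices) = 57.68·375 + 6.32·773 + 44.09·742 = 59230.14.
Real growth = 59230.14/65901.82 − 1 = -0.1012.

-10.12%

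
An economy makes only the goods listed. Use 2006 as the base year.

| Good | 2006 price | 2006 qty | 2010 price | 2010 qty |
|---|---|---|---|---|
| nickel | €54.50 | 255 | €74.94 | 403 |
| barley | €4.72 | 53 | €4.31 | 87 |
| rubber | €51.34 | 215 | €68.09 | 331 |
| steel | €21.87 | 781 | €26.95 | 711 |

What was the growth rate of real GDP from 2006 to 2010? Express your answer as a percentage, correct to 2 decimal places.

Real GDP 2006 = Nominal GDP 2006 = 54.50·255 + 4.72·53 + 51.34·215 + 21.87·781 = 42266.23.
Real GDP 2010 (at 2006 prices) = 54.50·403 + 4.72·87 + 51.34·331 + 21.87·711 = 54917.25.
Real growth = 54917.25/42266.23 − 1 = 0.2993.

29.93%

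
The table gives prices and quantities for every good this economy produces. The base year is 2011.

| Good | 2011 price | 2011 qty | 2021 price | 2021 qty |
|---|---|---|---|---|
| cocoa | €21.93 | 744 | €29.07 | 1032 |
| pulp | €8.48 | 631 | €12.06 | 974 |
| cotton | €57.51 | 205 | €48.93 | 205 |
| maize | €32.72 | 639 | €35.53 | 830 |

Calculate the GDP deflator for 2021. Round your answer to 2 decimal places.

116.36

Nominal GDP 2021 = 29.07·1032 + 12.06·974 + 48.93·205 + 35.53·830 = 81267.23.
Real GDP 2021 (at 2011 prices) = 21.93·1032 + 8.48·974 + 57.51·205 + 32.72·830 = 69838.43.
Deflator = Nominal/Real × 100 = 81267.23/69838.43 × 100 = 116.365.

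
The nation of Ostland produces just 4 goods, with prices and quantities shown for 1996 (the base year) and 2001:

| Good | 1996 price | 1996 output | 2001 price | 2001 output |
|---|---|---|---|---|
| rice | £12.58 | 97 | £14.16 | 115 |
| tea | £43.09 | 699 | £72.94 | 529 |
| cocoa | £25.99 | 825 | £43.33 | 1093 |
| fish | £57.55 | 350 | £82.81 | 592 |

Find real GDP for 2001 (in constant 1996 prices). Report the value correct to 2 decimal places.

Real GDP 2001 = Σ (p_1996 × q_2001) = 12.58·115 + 43.09·529 + 25.99·1093 + 57.55·592 = 86717.98.

£86717.98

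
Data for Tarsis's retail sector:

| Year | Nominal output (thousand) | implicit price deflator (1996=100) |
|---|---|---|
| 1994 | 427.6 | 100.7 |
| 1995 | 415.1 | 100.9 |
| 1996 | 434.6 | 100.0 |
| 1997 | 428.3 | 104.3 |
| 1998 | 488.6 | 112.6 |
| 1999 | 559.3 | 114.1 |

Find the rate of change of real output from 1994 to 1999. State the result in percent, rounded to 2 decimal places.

15.44%

Real output 1994 = 427.6/1.007 = 424.63.
Real output 1999 = 559.3/1.141 = 490.18.
Change = 490.18/424.63 − 1 = 0.1544.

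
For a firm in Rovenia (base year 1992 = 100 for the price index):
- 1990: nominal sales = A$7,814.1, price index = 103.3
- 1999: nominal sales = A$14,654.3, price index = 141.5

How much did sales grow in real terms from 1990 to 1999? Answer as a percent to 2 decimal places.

Real sales 1990 = 7814.1 / 1.033 = 7564.47.
Real sales 1999 = 14654.3 / 1.415 = 10356.40.
Real growth = 10356.40 / 7564.47 − 1 = 0.3691.

36.91%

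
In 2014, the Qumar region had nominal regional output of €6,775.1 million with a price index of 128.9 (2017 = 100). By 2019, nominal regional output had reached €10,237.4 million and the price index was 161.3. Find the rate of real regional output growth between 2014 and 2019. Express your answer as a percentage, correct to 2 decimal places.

20.75%

Real regional output 2014 = 6775.1 / 1.289 = 5256.09.
Real regional output 2019 = 10237.4 / 1.613 = 6346.81.
Real growth = 6346.81 / 5256.09 − 1 = 0.2075.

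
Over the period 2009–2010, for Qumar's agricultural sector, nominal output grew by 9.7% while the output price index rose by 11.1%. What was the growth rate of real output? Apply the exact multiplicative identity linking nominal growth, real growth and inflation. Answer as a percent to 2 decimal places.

-1.26%

(1 + g_nom) = (1 + g_real)(1 + π), so g_real = 1.0970 / 1.1110 − 1 = -0.01260.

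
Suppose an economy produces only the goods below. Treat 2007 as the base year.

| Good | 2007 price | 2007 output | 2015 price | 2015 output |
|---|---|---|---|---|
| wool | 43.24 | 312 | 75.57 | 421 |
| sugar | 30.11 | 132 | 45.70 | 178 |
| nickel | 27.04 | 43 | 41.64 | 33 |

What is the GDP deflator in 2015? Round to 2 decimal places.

168.97

Nominal GDP 2015 = 75.57·421 + 45.70·178 + 41.64·33 = 41323.69.
Real GDP 2015 (at 2007 prices) = 43.24·421 + 30.11·178 + 27.04·33 = 24455.94.
Deflator = Nominal/Real × 100 = 41323.69/24455.94 × 100 = 168.972.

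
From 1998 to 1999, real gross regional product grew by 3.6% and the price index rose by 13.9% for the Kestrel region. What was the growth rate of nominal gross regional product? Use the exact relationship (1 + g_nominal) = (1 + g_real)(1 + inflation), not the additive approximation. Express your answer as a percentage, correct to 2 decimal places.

18.00%

(1 + g_nom) = (1 + g_real)(1 + π) = 1.0360 × 1.1390 = 1.18000.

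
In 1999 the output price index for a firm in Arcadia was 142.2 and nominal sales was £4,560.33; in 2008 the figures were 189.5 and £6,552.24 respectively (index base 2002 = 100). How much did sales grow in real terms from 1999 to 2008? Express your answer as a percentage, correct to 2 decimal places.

Deflate each year: 1999 → 4560.33/1.422 = 3206.98; 2008 → 6552.24/1.895 = 3457.65.
So real sales changed by 3457.65/3206.98 − 1 = 0.0782, i.e. 7.82%.

7.82%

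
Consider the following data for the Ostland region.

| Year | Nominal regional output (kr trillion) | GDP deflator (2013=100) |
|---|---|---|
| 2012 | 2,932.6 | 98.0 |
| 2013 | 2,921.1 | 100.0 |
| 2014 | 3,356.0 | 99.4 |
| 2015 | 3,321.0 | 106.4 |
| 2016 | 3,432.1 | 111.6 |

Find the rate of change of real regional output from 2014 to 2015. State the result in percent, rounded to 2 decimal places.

-7.55%

Real regional output 2014 = 3356.0/0.994 = 3376.26.
Real regional output 2015 = 3321.0/1.064 = 3121.24.
Change = 3121.24/3376.26 − 1 = -0.0755.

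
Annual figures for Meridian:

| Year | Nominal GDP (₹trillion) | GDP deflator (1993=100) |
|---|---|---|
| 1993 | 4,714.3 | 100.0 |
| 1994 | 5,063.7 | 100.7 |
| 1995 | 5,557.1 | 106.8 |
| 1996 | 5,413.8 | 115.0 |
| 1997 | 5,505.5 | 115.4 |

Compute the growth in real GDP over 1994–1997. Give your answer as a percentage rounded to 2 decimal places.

-5.12%

Real GDP 1994 = 5063.7/1.007 = 5028.50.
Real GDP 1997 = 5505.5/1.154 = 4770.80.
Change = 4770.80/5028.50 − 1 = -0.0512.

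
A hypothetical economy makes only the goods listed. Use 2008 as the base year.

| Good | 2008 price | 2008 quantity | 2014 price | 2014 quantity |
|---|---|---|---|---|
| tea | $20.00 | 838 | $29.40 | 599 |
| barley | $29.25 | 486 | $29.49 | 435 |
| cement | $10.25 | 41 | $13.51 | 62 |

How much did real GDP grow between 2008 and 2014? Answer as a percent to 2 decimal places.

Real GDP 2008 = Nominal GDP 2008 = 20.00·838 + 29.25·486 + 10.25·41 = 31395.75.
Real GDP 2014 (at 2008 prices) = 20.00·599 + 29.25·435 + 10.25·62 = 25339.25.
Real growth = 25339.25/31395.75 − 1 = -0.1929.

-19.29%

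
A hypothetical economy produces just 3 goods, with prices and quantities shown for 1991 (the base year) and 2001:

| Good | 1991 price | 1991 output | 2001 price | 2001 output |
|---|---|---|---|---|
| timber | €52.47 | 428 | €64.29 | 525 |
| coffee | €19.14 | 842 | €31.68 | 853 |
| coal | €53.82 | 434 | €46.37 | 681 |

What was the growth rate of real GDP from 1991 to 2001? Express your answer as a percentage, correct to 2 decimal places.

Real GDP 1991 = Nominal GDP 1991 = 52.47·428 + 19.14·842 + 53.82·434 = 61930.92.
Real GDP 2001 (at 1991 prices) = 52.47·525 + 19.14·853 + 53.82·681 = 80524.59.
Real growth = 80524.59/61930.92 − 1 = 0.3002.

30.02%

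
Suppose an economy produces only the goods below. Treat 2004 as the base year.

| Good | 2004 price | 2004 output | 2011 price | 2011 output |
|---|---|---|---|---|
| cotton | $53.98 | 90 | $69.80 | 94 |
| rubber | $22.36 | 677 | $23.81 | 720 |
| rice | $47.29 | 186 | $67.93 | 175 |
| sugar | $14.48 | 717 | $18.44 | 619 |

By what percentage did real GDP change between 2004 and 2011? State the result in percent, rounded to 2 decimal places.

-1.94%

Real GDP 2004 = Nominal GDP 2004 = 53.98·90 + 22.36·677 + 47.29·186 + 14.48·717 = 39174.02.
Real GDP 2011 (at 2004 prices) = 53.98·94 + 22.36·720 + 47.29·175 + 14.48·619 = 38412.19.
Real growth = 38412.19/39174.02 − 1 = -0.0194.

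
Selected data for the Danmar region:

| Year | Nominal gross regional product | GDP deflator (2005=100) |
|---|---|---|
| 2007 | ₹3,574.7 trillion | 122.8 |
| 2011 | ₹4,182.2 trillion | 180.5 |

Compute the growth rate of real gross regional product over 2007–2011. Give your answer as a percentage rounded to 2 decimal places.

Deflate each year: 2007 → 3574.7/1.228 = 2910.99; 2011 → 4182.2/1.805 = 2317.01.
So real gross regional product changed by 2317.01/2910.99 − 1 = -0.2040, i.e. -20.40%.

-20.40%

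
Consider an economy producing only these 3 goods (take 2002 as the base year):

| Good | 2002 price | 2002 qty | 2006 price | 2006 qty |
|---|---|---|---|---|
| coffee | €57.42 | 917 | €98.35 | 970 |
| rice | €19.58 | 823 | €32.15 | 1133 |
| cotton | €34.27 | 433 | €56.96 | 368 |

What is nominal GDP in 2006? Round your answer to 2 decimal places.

€152786.73

Nominal GDP 2006 = Σ (p_2006 × q_2006) = 98.35·970 + 32.15·1133 + 56.96·368 = 152786.73.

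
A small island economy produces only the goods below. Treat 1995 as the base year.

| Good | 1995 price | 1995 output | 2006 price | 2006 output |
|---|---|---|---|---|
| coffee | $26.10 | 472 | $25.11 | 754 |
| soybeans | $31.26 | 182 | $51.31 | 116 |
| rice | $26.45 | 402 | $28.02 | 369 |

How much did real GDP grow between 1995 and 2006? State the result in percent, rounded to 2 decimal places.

15.45%

Real GDP 1995 = Nominal GDP 1995 = 26.10·472 + 31.26·182 + 26.45·402 = 28641.42.
Real GDP 2006 (at 1995 prices) = 26.10·754 + 31.26·116 + 26.45·369 = 33065.61.
Real growth = 33065.61/28641.42 − 1 = 0.1545.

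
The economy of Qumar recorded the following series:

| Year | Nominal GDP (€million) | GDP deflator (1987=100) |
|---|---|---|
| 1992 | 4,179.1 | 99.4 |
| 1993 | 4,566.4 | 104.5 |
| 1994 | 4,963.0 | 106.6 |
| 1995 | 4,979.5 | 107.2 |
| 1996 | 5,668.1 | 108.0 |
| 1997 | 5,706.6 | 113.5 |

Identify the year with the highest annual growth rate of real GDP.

1996

1993: real = 4566.4/1.045 = 4369.76; growth vs 1992 (4204.33) = 3.93%.
1994: real = 4963.0/1.066 = 4655.72; growth vs 1993 (4369.76) = 6.54%.
1995: real = 4979.5/1.072 = 4645.06; growth vs 1994 (4655.72) = -0.23%.
1996: real = 5668.1/1.080 = 5248.24; growth vs 1995 (4645.06) = 12.99%.
1997: real = 5706.6/1.135 = 5027.84; growth vs 1996 (5248.24) = -4.20%.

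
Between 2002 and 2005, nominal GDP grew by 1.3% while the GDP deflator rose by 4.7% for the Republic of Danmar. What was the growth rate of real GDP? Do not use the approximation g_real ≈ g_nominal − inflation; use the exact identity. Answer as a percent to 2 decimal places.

(1 + g_nom) = (1 + g_real)(1 + π), so g_real = 1.0130 / 1.0470 − 1 = -0.03247.

-3.25%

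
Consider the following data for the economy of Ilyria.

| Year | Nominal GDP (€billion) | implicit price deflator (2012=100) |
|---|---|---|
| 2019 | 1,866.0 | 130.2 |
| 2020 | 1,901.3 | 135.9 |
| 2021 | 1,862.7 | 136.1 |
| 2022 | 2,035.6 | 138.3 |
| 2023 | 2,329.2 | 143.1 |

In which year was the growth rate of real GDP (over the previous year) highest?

2023

2020: real = 1901.3/1.359 = 1399.04; growth vs 2019 (1433.18) = -2.38%.
2021: real = 1862.7/1.361 = 1368.63; growth vs 2020 (1399.04) = -2.17%.
2022: real = 2035.6/1.383 = 1471.87; growth vs 2021 (1368.63) = 7.54%.
2023: real = 2329.2/1.431 = 1627.67; growth vs 2022 (1471.87) = 10.59%.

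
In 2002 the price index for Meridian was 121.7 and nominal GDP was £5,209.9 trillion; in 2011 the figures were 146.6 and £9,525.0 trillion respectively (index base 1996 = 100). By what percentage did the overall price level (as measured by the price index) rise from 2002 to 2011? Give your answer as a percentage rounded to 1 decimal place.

20.5%

Price-level change = 146.6 / 121.7 − 1 = 0.2046.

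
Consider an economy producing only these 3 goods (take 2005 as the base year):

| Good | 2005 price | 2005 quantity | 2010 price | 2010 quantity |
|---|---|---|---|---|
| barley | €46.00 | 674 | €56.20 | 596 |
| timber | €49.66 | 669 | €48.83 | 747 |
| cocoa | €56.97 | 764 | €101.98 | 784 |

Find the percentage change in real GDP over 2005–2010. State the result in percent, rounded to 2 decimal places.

Real GDP 2005 = Nominal GDP 2005 = 46.00·674 + 49.66·669 + 56.97·764 = 107751.62.
Real GDP 2010 (at 2005 prices) = 46.00·596 + 49.66·747 + 56.97·784 = 109176.50.
Real growth = 109176.50/107751.62 − 1 = 0.0132.

1.32%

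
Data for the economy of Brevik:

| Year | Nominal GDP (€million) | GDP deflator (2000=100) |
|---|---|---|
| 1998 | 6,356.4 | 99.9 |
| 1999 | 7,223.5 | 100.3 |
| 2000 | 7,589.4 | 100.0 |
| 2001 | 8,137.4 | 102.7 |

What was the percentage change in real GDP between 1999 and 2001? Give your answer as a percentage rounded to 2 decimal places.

Real GDP 1999 = 7223.5/1.003 = 7201.89.
Real GDP 2001 = 8137.4/1.027 = 7923.47.
Change = 7923.47/7201.89 − 1 = 0.1002.

10.02%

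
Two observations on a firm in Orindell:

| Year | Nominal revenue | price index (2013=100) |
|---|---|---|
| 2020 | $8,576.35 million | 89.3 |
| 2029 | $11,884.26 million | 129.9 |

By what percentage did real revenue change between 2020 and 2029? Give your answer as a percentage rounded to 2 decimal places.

Real revenue 2020 = 8576.35 / 0.893 = 9603.98.
Real revenue 2029 = 11884.26 / 1.299 = 9148.78.
Real growth = 9148.78 / 9603.98 − 1 = -0.0474.

-4.74%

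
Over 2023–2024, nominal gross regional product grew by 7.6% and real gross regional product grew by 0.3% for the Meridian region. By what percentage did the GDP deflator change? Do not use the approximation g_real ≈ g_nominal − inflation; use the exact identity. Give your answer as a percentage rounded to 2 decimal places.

7.28%

(1 + g_nom) = (1 + g_real)(1 + π), so π = 1.0760 / 1.0030 − 1 = 0.07278.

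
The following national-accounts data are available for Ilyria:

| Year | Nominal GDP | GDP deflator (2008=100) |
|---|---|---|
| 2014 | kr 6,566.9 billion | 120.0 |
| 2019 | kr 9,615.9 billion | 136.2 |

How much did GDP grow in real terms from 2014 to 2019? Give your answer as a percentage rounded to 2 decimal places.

29.01%

Deflate each year: 2014 → 6566.9/1.200 = 5472.42; 2019 → 9615.9/1.362 = 7060.13.
So real GDP changed by 7060.13/5472.42 − 1 = 0.2901, i.e. 29.01%.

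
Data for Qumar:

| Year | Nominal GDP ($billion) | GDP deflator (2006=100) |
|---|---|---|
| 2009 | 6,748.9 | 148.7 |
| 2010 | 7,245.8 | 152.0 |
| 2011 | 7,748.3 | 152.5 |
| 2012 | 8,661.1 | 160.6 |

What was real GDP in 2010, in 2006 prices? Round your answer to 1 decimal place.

$4,767.0 billion

Real GDP 2010 = 7245.8 / 1.520 = 4766.97.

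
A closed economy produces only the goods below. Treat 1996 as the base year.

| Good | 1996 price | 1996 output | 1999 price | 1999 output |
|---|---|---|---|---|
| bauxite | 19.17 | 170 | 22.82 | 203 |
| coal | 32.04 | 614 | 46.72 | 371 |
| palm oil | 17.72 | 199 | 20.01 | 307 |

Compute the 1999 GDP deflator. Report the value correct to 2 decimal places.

Nominal GDP 1999 = 22.82·203 + 46.72·371 + 20.01·307 = 28108.65.
Real GDP 1999 (at 1996 prices) = 19.17·203 + 32.04·371 + 17.72·307 = 21218.39.
Deflator = Nominal/Real × 100 = 28108.65/21218.39 × 100 = 132.473.

132.47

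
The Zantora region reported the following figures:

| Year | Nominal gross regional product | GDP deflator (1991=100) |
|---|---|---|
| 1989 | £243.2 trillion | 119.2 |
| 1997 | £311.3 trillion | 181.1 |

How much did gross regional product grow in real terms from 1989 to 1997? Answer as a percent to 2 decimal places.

-15.75%

Deflate each year: 1989 → 243.2/1.192 = 204.03; 1997 → 311.3/1.811 = 171.89.
So real gross regional product changed by 171.89/204.03 − 1 = -0.1575, i.e. -15.75%.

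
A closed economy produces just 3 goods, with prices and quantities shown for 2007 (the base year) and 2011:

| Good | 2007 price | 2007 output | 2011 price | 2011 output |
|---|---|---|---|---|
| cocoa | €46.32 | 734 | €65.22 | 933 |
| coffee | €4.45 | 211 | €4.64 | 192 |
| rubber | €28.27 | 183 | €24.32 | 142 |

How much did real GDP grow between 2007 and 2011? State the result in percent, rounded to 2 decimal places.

19.88%

Real GDP 2007 = Nominal GDP 2007 = 46.32·734 + 4.45·211 + 28.27·183 = 40111.24.
Real GDP 2011 (at 2007 prices) = 46.32·933 + 4.45·192 + 28.27·142 = 48085.30.
Real growth = 48085.30/40111.24 − 1 = 0.1988.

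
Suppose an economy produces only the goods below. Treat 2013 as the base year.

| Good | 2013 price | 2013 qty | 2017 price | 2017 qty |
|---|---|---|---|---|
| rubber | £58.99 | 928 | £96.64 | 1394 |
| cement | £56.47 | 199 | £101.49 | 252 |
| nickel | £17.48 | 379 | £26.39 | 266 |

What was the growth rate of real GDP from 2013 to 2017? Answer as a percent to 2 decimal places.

39.26%

Real GDP 2013 = Nominal GDP 2013 = 58.99·928 + 56.47·199 + 17.48·379 = 72605.17.
Real GDP 2017 (at 2013 prices) = 58.99·1394 + 56.47·252 + 17.48·266 = 101112.18.
Real growth = 101112.18/72605.17 − 1 = 0.3926.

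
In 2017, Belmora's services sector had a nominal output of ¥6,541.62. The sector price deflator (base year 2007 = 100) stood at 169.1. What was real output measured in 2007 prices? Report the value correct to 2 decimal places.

Real output = Nominal / (sector price deflator/100) = 6541.62 / 1.691 = 3868.49.

¥3,868.49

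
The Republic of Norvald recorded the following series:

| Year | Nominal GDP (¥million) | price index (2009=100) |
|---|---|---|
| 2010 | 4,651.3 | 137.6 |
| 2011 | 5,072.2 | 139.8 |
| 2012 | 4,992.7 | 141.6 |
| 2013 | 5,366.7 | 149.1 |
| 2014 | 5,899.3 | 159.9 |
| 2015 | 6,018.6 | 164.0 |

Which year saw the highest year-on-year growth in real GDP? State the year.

2011: real = 5072.2/1.398 = 3628.18; growth vs 2010 (3380.31) = 7.33%.
2012: real = 4992.7/1.416 = 3525.92; growth vs 2011 (3628.18) = -2.82%.
2013: real = 5366.7/1.491 = 3599.40; growth vs 2012 (3525.92) = 2.08%.
2014: real = 5899.3/1.599 = 3689.37; growth vs 2013 (3599.40) = 2.50%.
2015: real = 6018.6/1.640 = 3669.88; growth vs 2014 (3689.37) = -0.53%.

2011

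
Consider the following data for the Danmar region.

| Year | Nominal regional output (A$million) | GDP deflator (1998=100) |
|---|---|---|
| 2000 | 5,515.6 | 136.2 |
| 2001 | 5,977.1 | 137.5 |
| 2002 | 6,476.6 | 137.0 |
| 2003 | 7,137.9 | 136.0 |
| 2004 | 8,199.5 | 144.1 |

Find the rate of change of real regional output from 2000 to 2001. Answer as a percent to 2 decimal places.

7.34%

Real regional output 2000 = 5515.6/1.362 = 4049.63.
Real regional output 2001 = 5977.1/1.375 = 4346.98.
Change = 4346.98/4049.63 − 1 = 0.0734.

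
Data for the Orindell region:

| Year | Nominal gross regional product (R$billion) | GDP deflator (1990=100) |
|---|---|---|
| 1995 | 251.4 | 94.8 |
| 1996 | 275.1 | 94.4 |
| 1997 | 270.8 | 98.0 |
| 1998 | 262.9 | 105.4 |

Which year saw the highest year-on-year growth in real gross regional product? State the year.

1996

1996: real = 275.1/0.944 = 291.42; growth vs 1995 (265.19) = 9.89%.
1997: real = 270.8/0.980 = 276.33; growth vs 1996 (291.42) = -5.18%.
1998: real = 262.9/1.054 = 249.43; growth vs 1997 (276.33) = -9.73%.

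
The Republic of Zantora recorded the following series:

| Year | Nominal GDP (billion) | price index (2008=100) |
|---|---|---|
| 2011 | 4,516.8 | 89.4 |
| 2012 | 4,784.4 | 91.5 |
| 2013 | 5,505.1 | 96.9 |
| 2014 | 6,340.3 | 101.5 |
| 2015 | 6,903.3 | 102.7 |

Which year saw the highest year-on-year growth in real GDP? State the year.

2014

2012: real = 4784.4/0.915 = 5228.85; growth vs 2011 (5052.35) = 3.49%.
2013: real = 5505.1/0.969 = 5681.22; growth vs 2012 (5228.85) = 8.65%.
2014: real = 6340.3/1.015 = 6246.60; growth vs 2013 (5681.22) = 9.95%.
2015: real = 6903.3/1.027 = 6721.81; growth vs 2014 (6246.60) = 7.61%.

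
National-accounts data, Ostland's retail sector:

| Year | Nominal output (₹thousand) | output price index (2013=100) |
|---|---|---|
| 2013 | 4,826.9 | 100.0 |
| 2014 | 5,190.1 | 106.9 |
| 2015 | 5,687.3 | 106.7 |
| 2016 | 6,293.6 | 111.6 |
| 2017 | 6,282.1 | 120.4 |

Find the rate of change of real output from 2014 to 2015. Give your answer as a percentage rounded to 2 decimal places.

9.79%

Real output 2014 = 5190.1/1.069 = 4855.10.
Real output 2015 = 5687.3/1.067 = 5330.18.
Change = 5330.18/4855.10 − 1 = 0.0979.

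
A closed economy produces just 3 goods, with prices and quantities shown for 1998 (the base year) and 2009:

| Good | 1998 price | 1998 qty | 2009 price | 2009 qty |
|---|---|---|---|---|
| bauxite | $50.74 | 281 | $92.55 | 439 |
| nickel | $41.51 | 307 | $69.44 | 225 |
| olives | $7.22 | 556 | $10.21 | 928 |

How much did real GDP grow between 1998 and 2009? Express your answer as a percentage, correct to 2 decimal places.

Real GDP 1998 = Nominal GDP 1998 = 50.74·281 + 41.51·307 + 7.22·556 = 31015.83.
Real GDP 2009 (at 1998 prices) = 50.74·439 + 41.51·225 + 7.22·928 = 38314.77.
Real growth = 38314.77/31015.83 − 1 = 0.2353.

23.53%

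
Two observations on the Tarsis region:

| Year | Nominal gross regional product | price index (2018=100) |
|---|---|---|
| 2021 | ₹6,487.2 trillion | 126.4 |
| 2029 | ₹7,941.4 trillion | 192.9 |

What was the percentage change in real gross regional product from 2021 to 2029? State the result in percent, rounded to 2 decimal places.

Real gross regional product 2021 = 6487.2 / 1.264 = 5132.28.
Real gross regional product 2029 = 7941.4 / 1.929 = 4116.85.
Real growth = 4116.85 / 5132.28 − 1 = -0.1979.

-19.79%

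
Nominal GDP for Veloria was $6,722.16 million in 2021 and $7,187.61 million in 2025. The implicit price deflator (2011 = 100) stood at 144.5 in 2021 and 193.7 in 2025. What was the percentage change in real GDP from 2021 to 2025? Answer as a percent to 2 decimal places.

-20.23%

Deflate each year: 2021 → 6722.16/1.445 = 4652.01; 2025 → 7187.61/1.937 = 3710.69.
So real GDP changed by 3710.69/4652.01 − 1 = -0.2023, i.e. -20.23%.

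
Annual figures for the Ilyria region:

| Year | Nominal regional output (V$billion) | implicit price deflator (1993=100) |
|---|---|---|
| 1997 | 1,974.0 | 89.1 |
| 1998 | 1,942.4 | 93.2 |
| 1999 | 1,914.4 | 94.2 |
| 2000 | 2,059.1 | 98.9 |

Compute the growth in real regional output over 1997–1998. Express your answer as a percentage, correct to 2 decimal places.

-5.93%

Real regional output 1997 = 1974.0/0.891 = 2215.49.
Real regional output 1998 = 1942.4/0.932 = 2084.12.
Change = 2084.12/2215.49 − 1 = -0.0593.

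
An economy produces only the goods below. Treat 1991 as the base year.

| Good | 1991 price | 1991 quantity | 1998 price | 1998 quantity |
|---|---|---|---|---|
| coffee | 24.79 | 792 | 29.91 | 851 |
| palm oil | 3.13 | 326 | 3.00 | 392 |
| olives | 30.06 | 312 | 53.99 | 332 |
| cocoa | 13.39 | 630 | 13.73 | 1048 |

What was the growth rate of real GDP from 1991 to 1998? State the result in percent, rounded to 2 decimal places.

20.45%

Real GDP 1991 = Nominal GDP 1991 = 24.79·792 + 3.13·326 + 30.06·312 + 13.39·630 = 38468.48.
Real GDP 1998 (at 1991 prices) = 24.79·851 + 3.13·392 + 30.06·332 + 13.39·1048 = 46335.89.
Real growth = 46335.89/38468.48 − 1 = 0.2045.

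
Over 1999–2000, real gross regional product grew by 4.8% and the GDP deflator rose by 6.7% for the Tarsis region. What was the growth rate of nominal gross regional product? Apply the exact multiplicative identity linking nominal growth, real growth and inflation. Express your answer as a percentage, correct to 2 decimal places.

(1 + g_nom) = (1 + g_real)(1 + π) = 1.0480 × 1.0670 = 1.11822.

11.82%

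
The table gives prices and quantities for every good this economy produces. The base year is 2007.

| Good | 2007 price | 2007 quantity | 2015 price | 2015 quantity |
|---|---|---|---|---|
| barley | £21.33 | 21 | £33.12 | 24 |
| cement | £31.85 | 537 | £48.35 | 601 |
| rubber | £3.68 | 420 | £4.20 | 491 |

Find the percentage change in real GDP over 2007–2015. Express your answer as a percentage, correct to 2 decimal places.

12.38%

Real GDP 2007 = Nominal GDP 2007 = 21.33·21 + 31.85·537 + 3.68·420 = 19096.98.
Real GDP 2015 (at 2007 prices) = 21.33·24 + 31.85·601 + 3.68·491 = 21460.65.
Real growth = 21460.65/19096.98 − 1 = 0.1238.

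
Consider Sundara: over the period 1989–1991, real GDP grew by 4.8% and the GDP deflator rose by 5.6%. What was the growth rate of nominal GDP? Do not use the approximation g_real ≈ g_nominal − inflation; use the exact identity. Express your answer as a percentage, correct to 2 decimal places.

10.67%

(1 + g_nom) = (1 + g_real)(1 + π) = 1.0480 × 1.0560 = 1.10669.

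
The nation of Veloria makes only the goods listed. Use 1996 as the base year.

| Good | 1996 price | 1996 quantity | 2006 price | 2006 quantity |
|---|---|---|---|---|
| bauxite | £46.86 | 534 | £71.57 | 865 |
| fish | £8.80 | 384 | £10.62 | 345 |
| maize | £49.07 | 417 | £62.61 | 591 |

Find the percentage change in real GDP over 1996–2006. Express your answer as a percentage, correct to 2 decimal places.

Real GDP 1996 = Nominal GDP 1996 = 46.86·534 + 8.80·384 + 49.07·417 = 48864.63.
Real GDP 2006 (at 1996 prices) = 46.86·865 + 8.80·345 + 49.07·591 = 72570.27.
Real growth = 72570.27/48864.63 − 1 = 0.4851.

48.51%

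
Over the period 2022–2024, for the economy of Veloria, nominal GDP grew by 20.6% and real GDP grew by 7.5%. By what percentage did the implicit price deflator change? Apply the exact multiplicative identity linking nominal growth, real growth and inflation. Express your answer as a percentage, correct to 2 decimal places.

12.19%

(1 + g_nom) = (1 + g_real)(1 + π), so π = 1.2060 / 1.0750 − 1 = 0.12186.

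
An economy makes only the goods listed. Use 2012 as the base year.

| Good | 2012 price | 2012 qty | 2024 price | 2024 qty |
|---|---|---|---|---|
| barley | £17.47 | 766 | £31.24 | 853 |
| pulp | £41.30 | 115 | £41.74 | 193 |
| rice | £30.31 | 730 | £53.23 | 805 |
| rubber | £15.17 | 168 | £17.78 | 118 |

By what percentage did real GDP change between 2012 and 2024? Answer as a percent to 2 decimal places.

14.61%

Real GDP 2012 = Nominal GDP 2012 = 17.47·766 + 41.30·115 + 30.31·730 + 15.17·168 = 42806.38.
Real GDP 2024 (at 2012 prices) = 17.47·853 + 41.30·193 + 30.31·805 + 15.17·118 = 49062.42.
Real growth = 49062.42/42806.38 − 1 = 0.1461.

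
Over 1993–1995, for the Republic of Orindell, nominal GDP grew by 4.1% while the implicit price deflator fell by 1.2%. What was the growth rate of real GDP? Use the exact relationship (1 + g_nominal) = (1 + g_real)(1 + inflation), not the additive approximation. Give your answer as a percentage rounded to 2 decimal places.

5.36%

(1 + g_nom) = (1 + g_real)(1 + π), so g_real = 1.0410 / 0.9880 − 1 = 0.05364.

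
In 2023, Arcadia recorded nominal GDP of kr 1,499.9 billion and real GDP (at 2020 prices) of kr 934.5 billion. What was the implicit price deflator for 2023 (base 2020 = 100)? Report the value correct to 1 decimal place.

160.5

implicit price deflator = (Nominal / Real) × 100 = 1499.9 / 934.5 × 100 = 160.50.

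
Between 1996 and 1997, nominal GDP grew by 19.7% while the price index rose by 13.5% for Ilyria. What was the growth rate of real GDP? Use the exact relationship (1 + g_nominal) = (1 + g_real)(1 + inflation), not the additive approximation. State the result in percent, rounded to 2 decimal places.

(1 + g_nom) = (1 + g_real)(1 + π), so g_real = 1.1970 / 1.1350 − 1 = 0.05463.

5.46%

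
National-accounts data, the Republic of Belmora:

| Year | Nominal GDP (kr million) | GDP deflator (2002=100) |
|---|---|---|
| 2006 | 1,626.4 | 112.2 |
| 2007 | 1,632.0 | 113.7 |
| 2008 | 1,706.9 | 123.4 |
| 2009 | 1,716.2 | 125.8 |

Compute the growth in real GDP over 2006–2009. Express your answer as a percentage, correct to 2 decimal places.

-5.89%

Real GDP 2006 = 1626.4/1.122 = 1449.55.
Real GDP 2009 = 1716.2/1.258 = 1364.23.
Change = 1364.23/1449.55 − 1 = -0.0589.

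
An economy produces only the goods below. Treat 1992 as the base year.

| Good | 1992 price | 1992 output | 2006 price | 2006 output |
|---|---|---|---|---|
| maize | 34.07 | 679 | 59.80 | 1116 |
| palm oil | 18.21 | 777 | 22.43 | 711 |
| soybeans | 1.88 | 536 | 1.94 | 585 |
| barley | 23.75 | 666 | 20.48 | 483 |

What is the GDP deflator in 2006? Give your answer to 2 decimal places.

Nominal GDP 2006 = 59.80·1116 + 22.43·711 + 1.94·585 + 20.48·483 = 93711.27.
Real GDP 2006 (at 1992 prices) = 34.07·1116 + 18.21·711 + 1.88·585 + 23.75·483 = 63540.48.
Deflator = Nominal/Real × 100 = 93711.27/63540.48 × 100 = 147.483.

147.48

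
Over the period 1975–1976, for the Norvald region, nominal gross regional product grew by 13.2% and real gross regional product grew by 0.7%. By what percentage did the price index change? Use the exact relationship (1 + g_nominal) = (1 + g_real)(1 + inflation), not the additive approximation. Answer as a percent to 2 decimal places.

12.41%

(1 + g_nom) = (1 + g_real)(1 + π), so π = 1.1320 / 1.0070 − 1 = 0.12413.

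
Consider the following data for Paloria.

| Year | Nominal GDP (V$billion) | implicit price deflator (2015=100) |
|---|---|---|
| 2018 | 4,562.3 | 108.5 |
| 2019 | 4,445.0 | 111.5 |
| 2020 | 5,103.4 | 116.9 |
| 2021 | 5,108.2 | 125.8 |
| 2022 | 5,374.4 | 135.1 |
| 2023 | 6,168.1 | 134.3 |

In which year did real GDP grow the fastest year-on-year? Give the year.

2019: real = 4445.0/1.115 = 3986.55; growth vs 2018 (4204.88) = -5.19%.
2020: real = 5103.4/1.169 = 4365.61; growth vs 2019 (3986.55) = 9.51%.
2021: real = 5108.2/1.258 = 4060.57; growth vs 2020 (4365.61) = -6.99%.
2022: real = 5374.4/1.351 = 3978.09; growth vs 2021 (4060.57) = -2.03%.
2023: real = 6168.1/1.343 = 4592.78; growth vs 2022 (3978.09) = 15.45%.

2023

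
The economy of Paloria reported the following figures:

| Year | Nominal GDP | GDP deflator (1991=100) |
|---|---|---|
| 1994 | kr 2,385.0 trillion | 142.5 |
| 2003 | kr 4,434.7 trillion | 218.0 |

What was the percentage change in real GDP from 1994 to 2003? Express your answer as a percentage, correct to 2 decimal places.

21.54%

Real GDP 1994 = 2385.0 / 1.425 = 1673.68.
Real GDP 2003 = 4434.7 / 2.180 = 2034.27.
Real growth = 2034.27 / 1673.68 − 1 = 0.2154.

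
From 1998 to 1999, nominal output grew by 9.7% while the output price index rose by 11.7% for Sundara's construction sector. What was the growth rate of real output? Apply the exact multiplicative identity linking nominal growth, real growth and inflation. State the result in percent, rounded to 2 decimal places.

(1 + g_nom) = (1 + g_real)(1 + π), so g_real = 1.0970 / 1.1170 − 1 = -0.01791.

-1.79%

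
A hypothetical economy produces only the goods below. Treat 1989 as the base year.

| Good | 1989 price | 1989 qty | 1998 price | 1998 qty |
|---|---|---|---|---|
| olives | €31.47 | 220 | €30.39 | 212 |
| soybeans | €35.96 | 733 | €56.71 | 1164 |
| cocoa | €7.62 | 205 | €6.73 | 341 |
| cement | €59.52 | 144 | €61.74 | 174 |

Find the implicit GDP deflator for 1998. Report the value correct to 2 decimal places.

Nominal GDP 1998 = 30.39·212 + 56.71·1164 + 6.73·341 + 61.74·174 = 85490.81.
Real GDP 1998 (at 1989 prices) = 31.47·212 + 35.96·1164 + 7.62·341 + 59.52·174 = 61483.98.
Deflator = Nominal/Real × 100 = 85490.81/61483.98 × 100 = 139.046.

139.05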